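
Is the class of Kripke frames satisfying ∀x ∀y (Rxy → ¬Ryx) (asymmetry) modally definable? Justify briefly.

Not modally definable

Any modally definable frame class is closed under surjective bounded morphisms.
The 5-cycle (worlds a,b,c,d,e with a→b→c→d→e→a) is asymmetric. Mapping every world to a single reflexive point • is a surjective bounded morphism, and the reflexive point is not asymmetric (R•• but asymmetry requires ¬R••).
So no modal formula (or set of formulas) defines exactly the asymmetric frames.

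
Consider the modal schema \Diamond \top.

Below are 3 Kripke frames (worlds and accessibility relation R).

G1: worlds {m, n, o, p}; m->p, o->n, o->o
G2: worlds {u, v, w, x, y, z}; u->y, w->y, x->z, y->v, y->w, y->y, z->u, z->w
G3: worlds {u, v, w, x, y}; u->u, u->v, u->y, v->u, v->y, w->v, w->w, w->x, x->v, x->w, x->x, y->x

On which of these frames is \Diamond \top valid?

This is the axiom for seriality; its first-order frame correspondent is \forall x \exists y Rxy.
G1: fails — world n has no successor.
G2: fails — world v has no successor.
G3: satisfies the condition.

G3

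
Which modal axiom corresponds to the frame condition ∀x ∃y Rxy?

□r → ◇r

This is seriality; the standard corresponding axiom is D: □r → ◇r.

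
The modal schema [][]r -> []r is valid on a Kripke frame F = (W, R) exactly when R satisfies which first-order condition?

Suppose □□r→□r is valid. Take Rxy and set V(r)={w : xR²w}. Then □□r at x, so □r at x, so r at y, i.e. ∃z(Rxz∧Rzy).
The converse is a direct semantic check.
So the correspondent is density.

density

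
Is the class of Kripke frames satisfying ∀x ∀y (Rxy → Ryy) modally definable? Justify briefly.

Yes, by □(□r → r)

The condition is shift-reflexivity. A defining modal formula is □(□r → r).
Suppose □(□r→r) is valid. Take Rxy and set V(r)={w : Ryw}. Then at y, □r holds; since □(□r→r) at x, □r→r at y, so r at y, i.e. Ryy.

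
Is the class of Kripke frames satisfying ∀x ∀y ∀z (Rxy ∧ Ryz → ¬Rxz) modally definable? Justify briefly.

Not definable by any modal formula

Modal frame validity is preserved under surjective bounded morphisms.
The 3-cycle (worlds a,b,c with a→b→c→a) is intransitive. Mapping every world to a single reflexive point • is a surjective bounded morphism; the reflexive point is not intransitive (R••∧R•• but R••).
So no modal formula (or set of formulas) defines exactly the intransitive frames.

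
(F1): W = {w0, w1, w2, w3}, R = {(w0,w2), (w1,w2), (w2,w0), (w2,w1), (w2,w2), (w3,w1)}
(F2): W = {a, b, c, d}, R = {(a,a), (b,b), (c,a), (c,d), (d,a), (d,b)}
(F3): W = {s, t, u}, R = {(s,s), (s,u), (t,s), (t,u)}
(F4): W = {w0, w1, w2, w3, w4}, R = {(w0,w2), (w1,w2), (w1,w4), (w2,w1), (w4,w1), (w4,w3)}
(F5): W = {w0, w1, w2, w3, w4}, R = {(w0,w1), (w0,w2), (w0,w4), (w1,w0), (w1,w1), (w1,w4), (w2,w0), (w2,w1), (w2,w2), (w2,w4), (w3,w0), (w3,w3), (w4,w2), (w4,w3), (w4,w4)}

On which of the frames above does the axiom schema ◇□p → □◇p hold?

(F1)

Frame correspondent (Sahlqvist): ∀x ∀y ∀z (Rxy ∧ Rxz → ∃w (Ryw ∧ Rzw)) — i.e. convergence.
(F1): condition met.
(F2): fails — Rdb and Rda but b and a have no common successor.
(F3): fails — Rsu and Rsu but u and u have no common successor.
(F4): fails — Rw4w1 and Rw4w3 but w1 and w3 have no common successor.
(F5): fails — Rw3w0 and Rw3w3 but w0 and w3 have no common successor.
Valid on: (F1).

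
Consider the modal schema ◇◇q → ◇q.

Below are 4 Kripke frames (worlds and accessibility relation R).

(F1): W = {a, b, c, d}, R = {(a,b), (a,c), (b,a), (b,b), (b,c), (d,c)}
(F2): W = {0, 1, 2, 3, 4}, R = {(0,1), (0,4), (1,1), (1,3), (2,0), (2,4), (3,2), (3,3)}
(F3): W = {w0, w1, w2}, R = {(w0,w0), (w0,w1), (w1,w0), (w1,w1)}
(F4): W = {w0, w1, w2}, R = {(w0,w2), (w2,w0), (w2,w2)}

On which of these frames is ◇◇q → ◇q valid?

This is the axiom for a generalized confluence (Geach) condition; its first-order frame correspondent is ∀x ∀y (xR²y → ∃w (y = w ∧ xRw)).
(F1): fails — aR²a but no w with a=w and aRw.
(F2): fails — 0R²3 but no w with 3=w and 0Rw.
(F3): ✓.
(F4): fails — w0R²w0 but no w with w0=w and w0Rw.
Valid on: (F3).

(F3)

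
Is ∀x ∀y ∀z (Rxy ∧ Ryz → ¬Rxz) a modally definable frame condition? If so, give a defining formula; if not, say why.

No

Modal frame validity is preserved under surjective bounded morphisms.
The 5-cycle (worlds a,b,c,d,e with a→b→c→d→e→a) is intransitive. Mapping every world to a single reflexive point • is a surjective bounded morphism; the reflexive point is not intransitive (R••∧R•• but R••).
So no modal formula (or set of formulas) defines exactly the intransitive frames.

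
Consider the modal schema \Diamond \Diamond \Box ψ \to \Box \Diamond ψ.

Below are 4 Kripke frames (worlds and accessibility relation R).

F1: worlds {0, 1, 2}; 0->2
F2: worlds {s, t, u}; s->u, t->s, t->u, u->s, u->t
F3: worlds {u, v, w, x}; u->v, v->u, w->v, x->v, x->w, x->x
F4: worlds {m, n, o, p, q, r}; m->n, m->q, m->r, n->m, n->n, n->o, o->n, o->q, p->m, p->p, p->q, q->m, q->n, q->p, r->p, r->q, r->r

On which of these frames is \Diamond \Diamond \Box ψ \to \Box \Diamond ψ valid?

F1

Frame correspondent (Sahlqvist): \forall x \forall y \forall z ((x R^2 y \wedge xRz) \to \exists w (yRw \wedge zRw)) — i.e. a generalized confluence (Geach) condition.
F1: holds.
F2: fails — sR²s, sRu but no w with sRw and uRw.
F3: fails — uR²u, uRv but no t with uRt and vRt.
F4: fails — mR²n, mRr but no w with nRw and rRw.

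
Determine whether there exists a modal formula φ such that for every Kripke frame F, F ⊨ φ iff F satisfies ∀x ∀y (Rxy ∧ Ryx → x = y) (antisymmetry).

Not definable by any modal formula

Any modally definable frame class is closed under surjective bounded morphisms.
The 4-cycle (worlds w0,w1,w2,w3 with w0→w1→w2→w3→w0) is antisymmetric. Sending even-indexed worlds to a and odd-indexed worlds to b is a surjective bounded morphism onto the two-world frame with a↔b, which is not antisymmetric.
So no modal formula (or set of formulas) defines exactly the antisymmetric frames.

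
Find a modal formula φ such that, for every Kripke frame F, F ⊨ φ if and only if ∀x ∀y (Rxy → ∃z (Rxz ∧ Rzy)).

□□q → □q

A defining formula is □□q → □q (the C4 axiom).
Suppose □□q→□q is valid. Take Rxy and set V(q)={w : xR²w}. Then □□q at x, so □q at x, so q at y, i.e. ∃z(Rxz∧Rzy).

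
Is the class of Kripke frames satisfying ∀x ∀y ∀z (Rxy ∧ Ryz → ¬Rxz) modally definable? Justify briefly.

Not modally definable

If a class were modally definable it would be closed under surjective bounded morphisms (Goldblatt–Thomason).
The 3-cycle (worlds a,b,c with a→b→c→a) is intransitive. Mapping every world to a single reflexive point • is a surjective bounded morphism; the reflexive point is not intransitive (R••∧R•• but R••).
So the class is not modally definable.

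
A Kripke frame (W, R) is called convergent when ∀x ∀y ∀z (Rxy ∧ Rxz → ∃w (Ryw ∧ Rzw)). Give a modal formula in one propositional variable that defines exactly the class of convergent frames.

This is convergence; the standard corresponding axiom is .2: ◇□r → □◇r.
Suppose ◇□r→□◇r is valid. Take Rxy, Rxz and set V(r)={w : Ryw}. Then □r at y so ◇□r at x, so □◇r at x, so ◇r at z, giving w with Rzw and Ryw.

◇□r → □◇r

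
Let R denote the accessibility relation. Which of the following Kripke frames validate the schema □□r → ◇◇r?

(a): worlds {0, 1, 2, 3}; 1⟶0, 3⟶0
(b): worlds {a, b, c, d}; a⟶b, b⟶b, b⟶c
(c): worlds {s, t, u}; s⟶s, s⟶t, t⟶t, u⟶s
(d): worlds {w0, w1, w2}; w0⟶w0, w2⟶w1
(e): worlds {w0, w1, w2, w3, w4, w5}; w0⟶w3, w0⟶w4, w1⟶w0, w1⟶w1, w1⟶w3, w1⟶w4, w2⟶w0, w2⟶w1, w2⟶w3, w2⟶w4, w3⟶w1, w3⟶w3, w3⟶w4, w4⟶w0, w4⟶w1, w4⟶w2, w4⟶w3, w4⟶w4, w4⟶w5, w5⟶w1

(c), (e)

Frame correspondent (Sahlqvist): ∀x ∃w (xR²w ∧ xR²w) — i.e. a generalized confluence (Geach) condition.
(a): fails — at 0 but no w with 0R²w and 0R²w.
(b): fails — at c but no w with cR²w and cR²w.
(c): holds.
(d): fails — at w1 but no w with w1R²w and w1R²w.
(e): holds.
Valid on: (c), (e).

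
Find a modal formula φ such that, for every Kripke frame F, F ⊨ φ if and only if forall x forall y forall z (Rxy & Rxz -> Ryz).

◇ψ → □◇ψ

This is the Euclidean property; the standard corresponding axiom is 5: ◇ψ → □◇ψ.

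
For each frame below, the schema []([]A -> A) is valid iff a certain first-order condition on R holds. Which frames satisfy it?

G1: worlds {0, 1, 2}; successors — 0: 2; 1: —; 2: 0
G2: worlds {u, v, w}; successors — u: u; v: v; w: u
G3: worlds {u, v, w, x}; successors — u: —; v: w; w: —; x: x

G2

This is the axiom for shift-reflexivity; its first-order frame correspondent is forall x forall y (Rxy -> Ryy).
G1: fails — R20 but not R00.
G2: ✓.
G3: fails — Rvw but not Rww.
Valid on: G2.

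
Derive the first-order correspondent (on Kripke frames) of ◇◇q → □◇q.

∀x ∀y ∀z ((xR²y ∧ xRz) → ∃w (y = w ∧ zRw))

This is a Sahlqvist (Geach-type) schema ◇^2□^0q → □^1◇^1q.
Minimal-valuation argument: fix x; take any y with xR^2y and any z with xR^1z. Set V(q) to the set of worlds R-reachable from y in exactly 0 steps. Then □^0q holds at y, so the antecedent holds at x; validity forces ◇^1q at z, giving a w with zR^1w and yR^0w.
First-order correspondent: ∀x ∀y ∀z ((xR²y ∧ xRz) → ∃w (y = w ∧ zRw)).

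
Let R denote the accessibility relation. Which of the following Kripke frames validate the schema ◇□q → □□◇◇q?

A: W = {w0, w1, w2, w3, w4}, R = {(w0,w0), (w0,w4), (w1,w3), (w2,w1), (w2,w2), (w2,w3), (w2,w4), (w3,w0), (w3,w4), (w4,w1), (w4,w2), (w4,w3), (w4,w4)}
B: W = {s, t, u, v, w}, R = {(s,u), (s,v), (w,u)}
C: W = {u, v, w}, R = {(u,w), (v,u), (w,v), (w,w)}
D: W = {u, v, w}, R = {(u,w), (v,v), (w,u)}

The schema corresponds to a generalized confluence (Geach) condition: ∀x ∀y ∀z ((xRy ∧ xR²z) → ∃w (yRw ∧ zR²w)).
A: fails — w2Rw1, w2R²w1 but no w with w1Rw and w1R²w.
B: ✓.
C: fails — wRv, wR²u but no t with vRt and uR²t.
D: ✓.

B, D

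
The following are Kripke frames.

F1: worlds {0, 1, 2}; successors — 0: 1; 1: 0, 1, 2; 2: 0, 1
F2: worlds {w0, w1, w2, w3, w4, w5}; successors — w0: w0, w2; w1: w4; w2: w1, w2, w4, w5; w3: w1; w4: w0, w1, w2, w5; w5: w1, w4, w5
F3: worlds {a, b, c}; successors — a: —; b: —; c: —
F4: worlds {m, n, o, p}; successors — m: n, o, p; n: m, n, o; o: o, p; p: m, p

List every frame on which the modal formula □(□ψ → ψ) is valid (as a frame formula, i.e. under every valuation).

F3

Frame correspondent (Sahlqvist): ∀x ∀y (Rxy → Ryy) — i.e. shift-reflexivity.
F1: fails — R10 but not R00.
F2: fails — Rw2w4 but not Rw4w4.
F3: holds.
F4: fails — Rpm but not Rmm.
Valid on: F3.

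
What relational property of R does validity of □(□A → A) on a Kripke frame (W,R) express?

Suppose □(□A→A) is valid. Take Rxy and set V(A)={w : Ryw}. Then at y, □A holds; since □(□A→A) at x, □A→A at y, so A at y, i.e. Ryy.
Conversely, on a frame with shift-reflexivity the schema holds at every world under every valuation.
So the correspondent is shift-reflexivity.

shift-reflexivity: ∀x ∀y (Rxy → Ryy)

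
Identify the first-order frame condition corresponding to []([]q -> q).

Suppose □(□q→q) is valid. Take Rxy and set V(q)={w : Ryw}. Then at y, □q holds; since □(□q→q) at x, □q→q at y, so q at y, i.e. Ryy.

shift-reflexivity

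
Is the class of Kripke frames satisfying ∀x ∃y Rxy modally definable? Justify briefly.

Yes, by □p → ◇p

This is a Sahlqvist condition; the D axiom □p → ◇p defines it.
Suppose □p→◇p is valid. At any x set V(p)=W. Then □p at x, so ◇p at x, so x has a successor.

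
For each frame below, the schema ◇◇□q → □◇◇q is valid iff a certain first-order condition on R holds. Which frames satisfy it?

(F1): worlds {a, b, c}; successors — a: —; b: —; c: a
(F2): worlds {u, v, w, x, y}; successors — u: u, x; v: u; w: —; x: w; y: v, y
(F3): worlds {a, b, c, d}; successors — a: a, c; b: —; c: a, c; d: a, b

(F1)

Frame correspondent (Sahlqvist): ∀x ∀y ∀z ((xR²y ∧ xRz) → ∃w (yRw ∧ zR²w)) — i.e. a generalized confluence (Geach) condition.
(F1): ✓.
(F2): fails — uR²u, uRx but no t with uRt and xR²t.
(F3): fails — dR²a, dRb but no w with aRw and bR²w.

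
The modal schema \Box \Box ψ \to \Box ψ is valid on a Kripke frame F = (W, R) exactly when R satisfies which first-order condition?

Suppose □□ψ→□ψ is valid. Take Rxy and set V(ψ)={w : xR²w}. Then □□ψ at x, so □ψ at x, so ψ at y, i.e. ∃z(Rxz∧Rzy).
Conversely, any frame satisfying \forall x \forall y (Rxy \to \exists z (Rxz \wedge Rzy)) validates the schema.
Frame condition: \forall x \forall y (Rxy \to \exists z (Rxz \wedge Rzy)).

density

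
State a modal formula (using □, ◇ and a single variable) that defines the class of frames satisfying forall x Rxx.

The condition is reflexivity. The T schema □p → p defines it.
Suppose □p→p is valid. At any x set V(p)={w : Rxw}. Then □p holds at x, so p holds at x, i.e. Rxx.

□p → p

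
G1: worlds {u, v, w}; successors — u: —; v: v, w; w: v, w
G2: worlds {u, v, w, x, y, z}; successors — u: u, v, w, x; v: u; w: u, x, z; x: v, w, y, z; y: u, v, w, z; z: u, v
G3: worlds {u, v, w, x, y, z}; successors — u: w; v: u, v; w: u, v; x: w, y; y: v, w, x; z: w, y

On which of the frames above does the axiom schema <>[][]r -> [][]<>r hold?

G1, G2

Frame correspondent (Sahlqvist): forall x forall y forall z ((xRy & x R^2 z) -> exists w (y R^2 w & zRw)) — i.e. a generalized confluence (Geach) condition.
G1: holds.
G2: holds.
G3: fails — vRu, vR²u but no t with uR²t and uRt.
Valid on: G1, G2.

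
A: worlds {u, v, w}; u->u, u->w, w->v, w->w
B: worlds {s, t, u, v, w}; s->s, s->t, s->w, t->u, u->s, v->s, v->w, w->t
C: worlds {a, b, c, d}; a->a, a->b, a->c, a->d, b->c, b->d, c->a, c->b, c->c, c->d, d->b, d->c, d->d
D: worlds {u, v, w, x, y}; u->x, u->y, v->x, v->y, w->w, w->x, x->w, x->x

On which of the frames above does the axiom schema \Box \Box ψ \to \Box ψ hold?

Frame correspondent (Sahlqvist): \forall x \forall y (Rxy \to \exists z (Rxz \wedge Rzy)) — i.e. density.
A: satisfies the condition.
B: fails — Rwt but no z with Rwz and Rzt.
C: satisfies the condition.
D: fails — Ruy but no z with Ruz and Rzy.

A, C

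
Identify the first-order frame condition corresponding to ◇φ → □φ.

Suppose ◇φ→□φ is valid. Take Rxy, Rxz and set V(φ)={y}. Then ◇φ at x, so □φ at x, so φ at z, i.e. z=y.

partial functionality: ∀x ∀y ∀z (Rxy ∧ Rxz → y = z)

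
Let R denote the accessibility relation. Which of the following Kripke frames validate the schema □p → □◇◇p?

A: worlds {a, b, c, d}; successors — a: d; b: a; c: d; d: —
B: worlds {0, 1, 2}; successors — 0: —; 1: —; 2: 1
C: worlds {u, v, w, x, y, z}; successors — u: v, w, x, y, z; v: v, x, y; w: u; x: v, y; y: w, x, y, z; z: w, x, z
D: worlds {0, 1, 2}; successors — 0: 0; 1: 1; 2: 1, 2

C, D

The schema corresponds to a generalized confluence (Geach) condition: ∀x ∀z (xRz → ∃w (xRw ∧ zR²w)).
A: fails — aRd but no w with aRw and dR²w.
B: fails — 2R1 but no w with 2Rw and 1R²w.
C: satisfies the condition.
D: satisfies the condition.
Valid on: C, D.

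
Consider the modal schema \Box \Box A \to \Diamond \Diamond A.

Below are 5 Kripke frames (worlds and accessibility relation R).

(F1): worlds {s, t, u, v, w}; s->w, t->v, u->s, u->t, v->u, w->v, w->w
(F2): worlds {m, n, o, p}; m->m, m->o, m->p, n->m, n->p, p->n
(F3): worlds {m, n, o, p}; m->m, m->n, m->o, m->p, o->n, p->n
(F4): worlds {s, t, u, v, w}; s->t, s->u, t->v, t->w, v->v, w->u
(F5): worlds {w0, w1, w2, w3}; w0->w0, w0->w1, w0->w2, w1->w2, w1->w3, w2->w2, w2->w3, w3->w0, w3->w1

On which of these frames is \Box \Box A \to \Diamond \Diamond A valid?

(F1), (F5)

Frame correspondent (Sahlqvist): \forall x \exists w (x R^2 w \wedge x R^2 w) — i.e. a generalized confluence (Geach) condition.
(F1): ✓.
(F2): fails — at o but no w with oR²w and oR²w.
(F3): fails — at n but no w with nR²w and nR²w.
(F4): fails — at u but no w* with uR²w* and uR²w*.
(F5): ✓.
Valid on: (F1), (F5).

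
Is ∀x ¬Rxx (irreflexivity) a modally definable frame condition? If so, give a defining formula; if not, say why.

Any modally definable frame class is closed under surjective bounded morphisms.
The 5-cycle (worlds 0,1,2,3,4 with 0→1→2→3→4→0) is irreflexive, and the map sending every world to a single reflexive point • is a surjective bounded morphism (forth: every edge maps to (•,•); back: every world has a successor). So any modal formula valid on the 5-cycle is also valid on the reflexive point, which is not irreflexive.
So no modal formula (or set of formulas) defines exactly the irreflexive frames.

No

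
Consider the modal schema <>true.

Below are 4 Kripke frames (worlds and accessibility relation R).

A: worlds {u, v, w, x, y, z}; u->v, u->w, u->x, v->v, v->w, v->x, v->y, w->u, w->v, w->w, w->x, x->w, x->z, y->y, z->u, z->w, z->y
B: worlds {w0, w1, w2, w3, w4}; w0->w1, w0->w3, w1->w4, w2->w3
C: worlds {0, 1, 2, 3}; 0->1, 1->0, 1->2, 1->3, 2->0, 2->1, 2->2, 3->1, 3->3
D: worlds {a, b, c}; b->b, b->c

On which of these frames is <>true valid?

The schema corresponds to seriality: forall x exists y Rxy.
A: ✓.
B: fails — world w3 has no successor.
C: ✓.
D: fails — world a has no successor.

A, C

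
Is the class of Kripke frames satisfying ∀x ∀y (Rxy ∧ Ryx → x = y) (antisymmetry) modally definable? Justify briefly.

Any modally definable frame class is closed under surjective bounded morphisms.
The 6-cycle (worlds 0,1,2,3,4,5 with 0→1→2→3→4→5→0) is antisymmetric. Sending even-indexed worlds to • and odd-indexed worlds to ∘ is a surjective bounded morphism onto the two-world frame with •↔∘, which is not antisymmetric.
Hence antisymmetry is not modally definable.

Not definable by any modal formula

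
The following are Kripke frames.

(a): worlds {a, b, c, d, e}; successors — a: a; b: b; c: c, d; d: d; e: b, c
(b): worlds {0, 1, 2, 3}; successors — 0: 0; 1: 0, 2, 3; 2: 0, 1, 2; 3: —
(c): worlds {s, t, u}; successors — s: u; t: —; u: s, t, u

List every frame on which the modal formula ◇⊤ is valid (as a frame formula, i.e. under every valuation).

(a)

This is the axiom for seriality; its first-order frame correspondent is ∀x ∃y Rxy.
(a): condition met.
(b): fails — world 3 has no successor.
(c): fails — world t has no successor.
Valid on: (a).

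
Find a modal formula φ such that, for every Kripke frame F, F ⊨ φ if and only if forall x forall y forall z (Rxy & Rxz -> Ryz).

A defining formula is ◇p → □◇p (the 5 axiom).
Suppose ◇p→□◇p is valid. Take Rxy, Rxz and set V(p)={y}. Then ◇p at x, so □◇p at x, so ◇p at z, so some w with Rzw has p; w=y, i.e. Rzy. By symmetry of the argument, Ryz.

◇p → □◇p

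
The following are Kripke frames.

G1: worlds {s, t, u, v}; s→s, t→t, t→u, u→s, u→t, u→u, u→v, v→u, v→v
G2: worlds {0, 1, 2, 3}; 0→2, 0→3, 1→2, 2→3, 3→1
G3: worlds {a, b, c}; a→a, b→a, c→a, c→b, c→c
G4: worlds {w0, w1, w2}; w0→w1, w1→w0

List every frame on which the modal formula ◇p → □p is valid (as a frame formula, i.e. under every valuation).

This is the axiom for partial functionality; its first-order frame correspondent is ∀x ∀y ∀z (Rxy ∧ Rxz → y = z).
G1: fails — t sees both t and u.
G2: fails — 0 sees both 2 and 3.
G3: fails — c sees both a and b.
G4: holds.
Valid on: G4.

G4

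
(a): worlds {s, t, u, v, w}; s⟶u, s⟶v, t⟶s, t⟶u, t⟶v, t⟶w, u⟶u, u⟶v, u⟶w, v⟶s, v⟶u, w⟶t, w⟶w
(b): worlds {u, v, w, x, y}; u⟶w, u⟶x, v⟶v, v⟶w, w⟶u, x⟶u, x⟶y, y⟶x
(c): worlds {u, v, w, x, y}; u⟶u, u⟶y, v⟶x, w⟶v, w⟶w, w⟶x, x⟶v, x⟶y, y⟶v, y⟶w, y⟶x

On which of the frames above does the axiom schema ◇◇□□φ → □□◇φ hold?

Frame correspondent (Sahlqvist): ∀x ∀y ∀z ((xR²y ∧ xR²z) → ∃w (yR²w ∧ zRw)) — i.e. a generalized confluence (Geach) condition.
(a): satisfies the condition.
(b): fails — uR²u, uR²u but no t with uR²t and uRt.
(c): fails — uR²v, uR²v but no t with vR²t and vRt.
Valid on: (a).

(a)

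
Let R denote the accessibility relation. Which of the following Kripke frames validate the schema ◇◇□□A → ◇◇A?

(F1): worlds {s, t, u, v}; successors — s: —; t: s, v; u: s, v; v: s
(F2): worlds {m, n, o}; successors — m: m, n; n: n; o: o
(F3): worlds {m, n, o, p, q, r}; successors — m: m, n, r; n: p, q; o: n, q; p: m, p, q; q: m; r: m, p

(F2), (F3)

This is the axiom for a generalized confluence (Geach) condition; its first-order frame correspondent is ∀x ∀y (xR²y → ∃w (yR²w ∧ xR²w)).
(F1): fails — tR²s but no w with sR²w and tR²w.
(F2): ✓.
(F3): ✓.
Valid on: (F2), (F3).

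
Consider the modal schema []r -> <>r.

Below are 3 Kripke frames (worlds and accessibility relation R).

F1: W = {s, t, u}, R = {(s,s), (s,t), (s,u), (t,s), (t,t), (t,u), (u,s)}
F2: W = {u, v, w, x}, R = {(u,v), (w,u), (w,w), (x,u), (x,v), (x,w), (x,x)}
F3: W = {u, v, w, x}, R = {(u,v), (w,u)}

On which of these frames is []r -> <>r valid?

Frame correspondent (Sahlqvist): forall x exists y Rxy — i.e. seriality.
F1: satisfies the condition.
F2: fails — world v has no successor.
F3: fails — world v has no successor.
Valid on: F1.

F1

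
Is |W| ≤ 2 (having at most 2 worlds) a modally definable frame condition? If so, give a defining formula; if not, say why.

Not definable by any modal formula

If a class were modally definable it would be closed under disjoint unions (Goldblatt–Thomason).
Any modal formula valid on each of 3 disjoint one-world frames is valid on their disjoint union (validity is preserved under disjoint unions). Each one-world frame has |W|=1≤2, but the union has |W|=3.
Hence having at most 2 worlds is not modally definable.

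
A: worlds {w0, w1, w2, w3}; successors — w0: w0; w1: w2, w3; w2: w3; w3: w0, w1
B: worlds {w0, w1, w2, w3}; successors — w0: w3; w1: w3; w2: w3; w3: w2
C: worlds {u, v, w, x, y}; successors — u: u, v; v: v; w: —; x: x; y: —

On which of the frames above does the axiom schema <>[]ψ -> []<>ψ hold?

This is the axiom for convergence; its first-order frame correspondent is forall x forall y forall z (Rxy & Rxz -> exists w (Ryw & Rzw)).
A: fails — Rw1w2 and Rw1w3 but w2 and w3 have no common successor.
B: condition met.
C: condition met.

B, C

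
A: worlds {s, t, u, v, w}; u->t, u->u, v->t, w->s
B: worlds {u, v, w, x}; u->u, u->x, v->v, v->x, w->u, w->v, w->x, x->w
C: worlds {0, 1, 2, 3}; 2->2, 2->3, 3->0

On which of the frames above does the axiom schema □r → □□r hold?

A

The schema corresponds to transitivity: ∀x ∀y ∀z (Rxy ∧ Ryz → Rxz).
A: ✓.
B: fails — Rxw and Rwu but not Rxu.
C: fails — R23 and R30 but not R20.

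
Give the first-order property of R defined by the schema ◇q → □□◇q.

This is a Sahlqvist (Geach-type) schema ◇^1□^0q → □^2◇^1q.
First-order correspondent: ∀x ∀y ∀z ((xRy ∧ xR²z) → ∃w (y = w ∧ zRw)).

∀x ∀y ∀z ((xRy ∧ xR²z) → ∃w (y = w ∧ zRw))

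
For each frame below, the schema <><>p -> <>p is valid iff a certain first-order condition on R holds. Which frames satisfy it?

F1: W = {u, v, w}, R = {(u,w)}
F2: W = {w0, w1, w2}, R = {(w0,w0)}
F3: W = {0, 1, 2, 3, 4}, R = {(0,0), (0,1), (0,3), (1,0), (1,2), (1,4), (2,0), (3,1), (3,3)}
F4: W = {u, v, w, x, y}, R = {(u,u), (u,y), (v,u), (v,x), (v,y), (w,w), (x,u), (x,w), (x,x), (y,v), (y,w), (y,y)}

Frame correspondent (Sahlqvist): forall x forall y forall z (Rxy & Ryz -> Rxz) — i.e. transitivity.
F1: condition met.
F2: condition met.
F3: fails — R10 and R01 but not R11.
F4: fails — Rvx and Rxw but not Rvw.
Valid on: F1, F2.

F1, F2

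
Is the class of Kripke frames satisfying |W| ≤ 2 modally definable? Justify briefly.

No — not modally definable

Any modally definable frame class is closed under disjoint unions.
Any modal formula valid on each of 3 disjoint one-world frames is valid on their disjoint union (validity is preserved under disjoint unions). Each one-world frame has |W|=1≤2, but the union has |W|=3.
So the class is not modally definable.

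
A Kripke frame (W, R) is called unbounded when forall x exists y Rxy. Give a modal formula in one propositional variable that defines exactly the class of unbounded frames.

The condition is seriality. The D schema □s → ◇s defines it.
Suppose □s→◇s is valid. At any x set V(s)=W. Then □s at x, so ◇s at x, so x has a successor.

□s → ◇s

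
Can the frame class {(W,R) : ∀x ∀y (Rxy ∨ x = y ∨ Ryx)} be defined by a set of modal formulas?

If a class were modally definable it would be closed under disjoint unions (Goldblatt–Thomason).
Take 2 disjoint single-world reflexive frames: each is trivially connected, but their disjoint union has 2 worlds with no edge between distinct components, so it is not connected.
Hence connectedness of R is not modally definable.

Not definable by any modal formula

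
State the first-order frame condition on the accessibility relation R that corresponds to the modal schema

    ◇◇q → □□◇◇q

This is a Sahlqvist (Geach-type) schema ◇^2□^0q → □^2◇^2q.
First-order correspondent: ∀x ∀y ∀z ((xR²y ∧ xR²z) → ∃w (y = w ∧ zR²w)).

∀x ∀y ∀z ((xR²y ∧ xR²z) → ∃w (y = w ∧ zR²w))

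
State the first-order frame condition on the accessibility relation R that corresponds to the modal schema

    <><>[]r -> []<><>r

forall x forall y forall z ((x R^2 y & xRz) -> exists w (yRw & z R^2 w))

This is a Sahlqvist (Geach-type) schema ◇^2□^1r → □^1◇^2r.
Minimal-valuation argument: fix x; take any y with xR^2y and any z with xR^1z. Set V(r) to the set of worlds R-reachable from y in exactly 1 step. Then □^1r holds at y, so the antecedent holds at x; validity forces ◇^2r at z, giving a w with zR^2w and yR^1w.
First-order correspondent: forall x forall y forall z ((x R^2 y & xRz) -> exists w (yRw & z R^2 w)).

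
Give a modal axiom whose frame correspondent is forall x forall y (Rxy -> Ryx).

q → □◇q

This is symmetry; the standard corresponding axiom is B: q → □◇q.
Suppose q→□◇q is valid. Take Rxy and set V(q)={x}. Then q at x, so □◇q at x, so ◇q at y, so some z with Ryz has q; z=x, i.e. Ryx.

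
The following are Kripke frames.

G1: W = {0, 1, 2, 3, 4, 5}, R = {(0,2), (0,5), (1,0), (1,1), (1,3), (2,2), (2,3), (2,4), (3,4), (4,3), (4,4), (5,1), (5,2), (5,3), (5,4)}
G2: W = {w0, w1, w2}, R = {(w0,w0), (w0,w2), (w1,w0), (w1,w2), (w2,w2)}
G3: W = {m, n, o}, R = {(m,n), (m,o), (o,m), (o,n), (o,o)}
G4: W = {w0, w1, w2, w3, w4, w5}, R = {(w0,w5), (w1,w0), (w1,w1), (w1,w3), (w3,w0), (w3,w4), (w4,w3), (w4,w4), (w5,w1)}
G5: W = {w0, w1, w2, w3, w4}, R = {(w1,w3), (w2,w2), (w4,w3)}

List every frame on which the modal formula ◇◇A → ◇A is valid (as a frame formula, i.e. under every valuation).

The schema corresponds to transitivity: ∀x ∀y ∀z (Rxy ∧ Ryz → Rxz).
G1: fails — R10 and R02 but not R12.
G2: holds.
G3: fails — Rmo and Rom but not Rmm.
G4: fails — Rw1w0 and Rw0w5 but not Rw1w5.
G5: holds.
Valid on: G2, G5.

G2, G5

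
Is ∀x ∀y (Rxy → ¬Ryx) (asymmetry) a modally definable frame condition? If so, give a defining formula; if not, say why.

No — not modally definable

If a class were modally definable it would be closed under surjective bounded morphisms (Goldblatt–Thomason).
The 5-cycle (worlds 0,1,2,3,4 with 0→1→2→3→4→0) is asymmetric. Mapping every world to a single reflexive point • is a surjective bounded morphism, and the reflexive point is not asymmetric (R•• but asymmetry requires ¬R••).
So the class is not modally definable.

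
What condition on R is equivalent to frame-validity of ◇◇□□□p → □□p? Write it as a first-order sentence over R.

This is a Sahlqvist (Geach-type) schema ◇^2□^3p → □^2◇^0p.
Minimal-valuation argument: fix x; take any y with xR^2y and any z with xR^2z. Set V(p) to the set of worlds R-reachable from y in exactly 3 steps. Then □^3p holds at y, so the antecedent holds at x; validity forces ◇^0p at z, giving a w with zR^0w and yR^3w.
First-order correspondent: ∀x ∀y ∀z ((xR²y ∧ xR²z) → ∃w (yR³w ∧ z = w)).

∀x ∀y ∀z ((xR²y ∧ xR²z) → ∃w (yR³w ∧ z = w))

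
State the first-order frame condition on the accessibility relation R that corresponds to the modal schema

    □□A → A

This is a Sahlqvist (Geach-type) schema ◇^0□^2A → □^0◇^0A.
Minimal-valuation argument: fix x; take any y with xR^0y and any z with xR^0z. Set V(A) to the set of worlds R-reachable from y in exactly 2 steps. Then □^2A holds at y, so the antecedent holds at x; validity forces ◇^0A at z, giving a w with zR^0w and yR^2w.
First-order correspondent: ∀x ∃w (xR²w ∧ x = w).

∀x ∃w (xR²w ∧ x = w)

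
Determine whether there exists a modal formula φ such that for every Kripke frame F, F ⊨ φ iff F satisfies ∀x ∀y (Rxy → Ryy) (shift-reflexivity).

Definable; □(□p → p) defines it

The condition is shift-reflexivity. A defining modal formula is □(□p → p).
Suppose □(□p→p) is valid. Take Rxy and set V(p)={w : Ryw}. Then at y, □p holds; since □(□p→p) at x, □p→p at y, so p at y, i.e. Ryy.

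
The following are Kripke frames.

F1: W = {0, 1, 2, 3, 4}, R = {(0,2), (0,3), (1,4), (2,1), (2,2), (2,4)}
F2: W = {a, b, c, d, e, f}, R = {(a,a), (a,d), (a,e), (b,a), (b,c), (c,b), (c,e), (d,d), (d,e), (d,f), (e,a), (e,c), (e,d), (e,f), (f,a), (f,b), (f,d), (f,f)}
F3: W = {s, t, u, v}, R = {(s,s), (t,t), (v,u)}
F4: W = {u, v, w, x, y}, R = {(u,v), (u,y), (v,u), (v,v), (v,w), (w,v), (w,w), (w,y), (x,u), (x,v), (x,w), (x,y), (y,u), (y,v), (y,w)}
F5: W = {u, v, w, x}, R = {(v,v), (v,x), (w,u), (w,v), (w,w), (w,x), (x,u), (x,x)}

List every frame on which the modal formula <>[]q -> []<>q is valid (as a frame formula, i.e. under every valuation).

F4

Frame correspondent (Sahlqvist): forall x forall y forall z (Rxy & Rxz -> exists w (Ryw & Rzw)) — i.e. convergence.
F1: fails — R02 and R03 but 2 and 3 have no common successor.
F2: fails — Rfd and Rfb but d and b have no common successor.
F3: fails — Rvu and Rvu but u and u have no common successor.
F4: holds.
F5: fails — Rww and Rwu but w and u have no common successor.
Valid on: F4.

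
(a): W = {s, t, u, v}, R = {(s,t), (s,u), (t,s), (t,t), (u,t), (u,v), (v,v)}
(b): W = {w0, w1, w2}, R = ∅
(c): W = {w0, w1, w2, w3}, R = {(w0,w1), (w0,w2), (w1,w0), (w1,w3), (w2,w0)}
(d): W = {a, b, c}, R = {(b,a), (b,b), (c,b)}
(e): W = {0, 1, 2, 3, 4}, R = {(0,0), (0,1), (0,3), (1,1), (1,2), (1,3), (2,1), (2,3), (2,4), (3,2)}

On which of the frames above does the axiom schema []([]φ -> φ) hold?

The schema corresponds to shift-reflexivity: forall x forall y (Rxy -> Ryy).
(a): fails — Rts but not Rss.
(b): satisfies the condition.
(c): fails — Rw1w0 but not Rw0w0.
(d): fails — Rba but not Raa.
(e): fails — R32 but not R22.

(b)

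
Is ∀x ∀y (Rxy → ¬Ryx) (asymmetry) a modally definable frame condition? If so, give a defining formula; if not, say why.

No — not modally definable

Any modally definable frame class is closed under surjective bounded morphisms.
The 3-cycle (worlds a,b,c with a→b→c→a) is asymmetric. Mapping every world to a single reflexive point • is a surjective bounded morphism, and the reflexive point is not asymmetric (R•• but asymmetry requires ¬R••).
Hence asymmetry is not modally definable.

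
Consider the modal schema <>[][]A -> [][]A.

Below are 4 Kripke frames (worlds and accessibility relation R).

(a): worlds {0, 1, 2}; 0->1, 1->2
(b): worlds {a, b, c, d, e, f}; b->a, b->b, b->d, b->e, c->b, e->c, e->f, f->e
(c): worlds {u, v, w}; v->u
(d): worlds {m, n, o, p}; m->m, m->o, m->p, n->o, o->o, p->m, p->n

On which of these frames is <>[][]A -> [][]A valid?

Frame correspondent (Sahlqvist): forall x forall y forall z ((xRy & x R^2 z) -> exists w (y R^2 w & z = w)) — i.e. a generalized confluence (Geach) condition.
(a): fails — 0R1, 0R²2 but no w with 1R²w and 2=w.
(b): fails — bRa, bR²a but no w with aR²w and a=w.
(c): satisfies the condition.
(d): fails — mRo, mR²m but no w with oR²w and m=w.
Valid on: (c).

(c)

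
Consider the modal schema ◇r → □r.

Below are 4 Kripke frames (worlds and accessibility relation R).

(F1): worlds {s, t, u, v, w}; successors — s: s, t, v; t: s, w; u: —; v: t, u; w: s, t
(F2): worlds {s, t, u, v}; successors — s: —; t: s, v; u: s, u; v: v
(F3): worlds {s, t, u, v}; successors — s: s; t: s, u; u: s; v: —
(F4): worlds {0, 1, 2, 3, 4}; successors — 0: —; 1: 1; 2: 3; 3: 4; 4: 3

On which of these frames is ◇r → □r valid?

The schema corresponds to partial functionality: ∀x ∀y ∀z (Rxy ∧ Rxz → y = z).
(F1): fails — s sees both s and t.
(F2): fails — t sees both s and v.
(F3): fails — t sees both s and u.
(F4): satisfies the condition.
Valid on: (F4).

(F4)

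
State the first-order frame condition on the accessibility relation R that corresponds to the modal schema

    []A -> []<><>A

forall x forall z (xRz -> exists w (xRw & z R^2 w))

This is a Sahlqvist (Geach-type) schema ◇^0□^1A → □^1◇^2A.
Minimal-valuation argument: fix x; take any y with xR^0y and any z with xR^1z. Set V(A) to the set of worlds R-reachable from y in exactly 1 step. Then □^1A holds at y, so the antecedent holds at x; validity forces ◇^2A at z, giving a w with zR^2w and yR^1w.
First-order correspondent: forall x forall z (xRz -> exists w (xRw & z R^2 w)).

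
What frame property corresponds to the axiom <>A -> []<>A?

Suppose ◇A→□◇A is valid. Take Rxy, Rxz and set V(A)={y}. Then ◇A at x, so □◇A at x, so ◇A at z, so some w with Rzw has A; w=y, i.e. Rzy. By symmetry of the argument, Ryz.
The converse is a direct semantic check.
So the correspondent is the Euclidean property.

The Euclidean property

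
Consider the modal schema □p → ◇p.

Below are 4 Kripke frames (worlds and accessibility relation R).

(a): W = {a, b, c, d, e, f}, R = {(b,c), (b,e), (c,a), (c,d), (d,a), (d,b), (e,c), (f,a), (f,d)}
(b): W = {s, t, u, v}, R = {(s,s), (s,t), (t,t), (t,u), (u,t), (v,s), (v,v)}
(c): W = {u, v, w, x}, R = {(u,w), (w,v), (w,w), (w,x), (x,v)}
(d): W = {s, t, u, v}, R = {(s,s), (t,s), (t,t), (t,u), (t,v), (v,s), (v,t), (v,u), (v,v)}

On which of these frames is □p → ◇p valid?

Frame correspondent (Sahlqvist): ∀x ∃y Rxy — i.e. seriality.
(a): fails — world a has no successor.
(b): holds.
(c): fails — world v has no successor.
(d): fails — world u has no successor.
Valid on: (b).

(b)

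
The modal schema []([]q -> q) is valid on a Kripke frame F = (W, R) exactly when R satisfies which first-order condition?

Shift-reflexivity

This schema is the T□ axiom.
Its frame correspondent is shift-reflexivity — forall x forall y (Rxy -> Ryy).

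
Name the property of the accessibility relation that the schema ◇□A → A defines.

This is frame-equivalent to A → □◇A (substitute ¬A for A and contrapose).
Suppose A→□◇A is valid. Take Rxy and set V(A)={x}. Then A at x, so □◇A at x, so ◇A at y, so some z with Ryz has A; z=x, i.e. Ryx.
The converse is a direct semantic check.
So the correspondent is symmetry.

symmetry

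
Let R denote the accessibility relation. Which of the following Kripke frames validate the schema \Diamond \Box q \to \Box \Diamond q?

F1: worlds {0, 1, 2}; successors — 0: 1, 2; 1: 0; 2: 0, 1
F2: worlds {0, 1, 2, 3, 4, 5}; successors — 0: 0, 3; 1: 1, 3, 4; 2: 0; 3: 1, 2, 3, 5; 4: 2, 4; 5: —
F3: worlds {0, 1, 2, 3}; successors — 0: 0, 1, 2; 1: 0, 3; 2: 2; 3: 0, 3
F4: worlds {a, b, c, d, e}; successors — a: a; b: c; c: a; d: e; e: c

F4

Frame correspondent (Sahlqvist): \forall x \forall y \forall z (Rxy \wedge Rxz \to \exists w (Ryw \wedge Rzw)) — i.e. convergence.
F1: fails — R20 and R21 but 0 and 1 have no common successor.
F2: fails — R32 and R31 but 2 and 1 have no common successor.
F3: fails — R02 and R01 but 2 and 1 have no common successor.
F4: ✓.
Valid on: F4.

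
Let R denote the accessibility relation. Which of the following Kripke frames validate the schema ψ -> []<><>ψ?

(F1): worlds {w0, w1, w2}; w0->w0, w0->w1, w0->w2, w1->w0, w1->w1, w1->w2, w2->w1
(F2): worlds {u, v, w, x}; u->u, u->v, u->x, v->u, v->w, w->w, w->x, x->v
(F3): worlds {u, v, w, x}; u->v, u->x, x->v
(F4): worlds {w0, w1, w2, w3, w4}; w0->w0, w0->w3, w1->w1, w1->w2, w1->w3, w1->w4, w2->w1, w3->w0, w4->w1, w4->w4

(F1), (F2)

The schema corresponds to a generalized confluence (Geach) condition: forall x forall z (xRz -> exists w (x = w & z R^2 w)).
(F1): holds.
(F2): holds.
(F3): fails — uRv but no t with u=t and vR²t.
(F4): fails — w1Rw3 but no w with w1=w and w3R²w.
Valid on: (F1), (F2).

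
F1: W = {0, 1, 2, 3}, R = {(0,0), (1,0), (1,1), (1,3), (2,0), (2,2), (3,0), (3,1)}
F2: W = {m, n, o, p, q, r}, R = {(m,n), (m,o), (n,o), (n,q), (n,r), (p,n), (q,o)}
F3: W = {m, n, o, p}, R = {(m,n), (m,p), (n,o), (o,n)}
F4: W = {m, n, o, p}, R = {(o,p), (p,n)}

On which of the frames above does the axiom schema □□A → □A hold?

F1

Frame correspondent (Sahlqvist): ∀x ∀y (Rxy → ∃z (Rxz ∧ Rzy)) — i.e. density.
F1: ✓.
F2: fails — Rnr but no z with Rnz and Rzr.
F3: fails — Rno but no z with Rnz and Rzo.
F4: fails — Rop but no z with Roz and Rzp.
Valid on: F1.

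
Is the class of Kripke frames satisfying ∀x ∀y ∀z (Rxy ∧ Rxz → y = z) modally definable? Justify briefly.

Definable; ◇r → □r defines it

Yes: it is partial functionality, defined by the CD schema ◇r → □r.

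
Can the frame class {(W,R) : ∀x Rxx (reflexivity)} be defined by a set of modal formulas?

This is a Sahlqvist condition; the T axiom □q → q defines it.
Suppose □q→q is valid. At any x set V(q)={w : Rxw}. Then □q holds at x, so q holds at x, i.e. Rxx.

Yes, by □q → q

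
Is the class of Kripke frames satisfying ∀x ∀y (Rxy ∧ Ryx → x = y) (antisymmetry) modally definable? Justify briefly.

No — not modally definable

Modal frame validity is preserved under surjective bounded morphisms.
The 4-cycle (worlds a,b,c,d with a→b→c→d→a) is antisymmetric. Sending even-indexed worlds to • and odd-indexed worlds to ∘ is a surjective bounded morphism onto the two-world frame with •↔∘, which is not antisymmetric.
So no modal formula (or set of formulas) defines exactly the antisymmetric frames.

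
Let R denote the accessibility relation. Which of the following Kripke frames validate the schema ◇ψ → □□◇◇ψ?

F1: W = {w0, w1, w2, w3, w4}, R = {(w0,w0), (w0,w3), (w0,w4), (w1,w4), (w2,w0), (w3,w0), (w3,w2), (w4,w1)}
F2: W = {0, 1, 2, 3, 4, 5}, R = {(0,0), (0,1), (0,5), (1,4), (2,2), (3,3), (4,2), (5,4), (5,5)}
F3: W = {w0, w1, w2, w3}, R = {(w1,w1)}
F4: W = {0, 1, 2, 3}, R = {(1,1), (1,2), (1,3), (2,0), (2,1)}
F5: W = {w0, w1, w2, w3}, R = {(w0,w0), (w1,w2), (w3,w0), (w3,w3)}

F3

The schema corresponds to a generalized confluence (Geach) condition: ∀x ∀y ∀z ((xRy ∧ xR²z) → ∃w (y = w ∧ zR²w)).
F1: fails — w0Rw0, w0R²w1 but no w with w0=w and w1R²w.
F2: fails — 0R0, 0R²1 but no w with 0=w and 1R²w.
F3: ✓.
F4: fails — 1R1, 1R²0 but no w with 1=w and 0R²w.
F5: fails — w3Rw3, w3R²w0 but no w with w3=w and w0R²w.
Valid on: F3.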